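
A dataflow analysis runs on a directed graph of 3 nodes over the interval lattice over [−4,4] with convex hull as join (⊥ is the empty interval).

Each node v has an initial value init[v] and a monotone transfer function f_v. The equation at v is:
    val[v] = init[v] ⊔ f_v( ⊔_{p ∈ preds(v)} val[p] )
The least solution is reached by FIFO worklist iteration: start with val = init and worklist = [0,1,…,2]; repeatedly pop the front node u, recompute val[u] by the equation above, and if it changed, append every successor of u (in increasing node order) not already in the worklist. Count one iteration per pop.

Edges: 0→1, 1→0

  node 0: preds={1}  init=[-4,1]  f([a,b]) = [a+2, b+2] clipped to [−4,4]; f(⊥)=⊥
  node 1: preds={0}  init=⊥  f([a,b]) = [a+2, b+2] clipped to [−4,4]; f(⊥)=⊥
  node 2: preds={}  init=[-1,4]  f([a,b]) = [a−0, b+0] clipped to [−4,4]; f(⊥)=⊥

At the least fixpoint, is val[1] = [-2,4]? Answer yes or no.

Iteration log — 6 steps:
  step 1. node 0  ⊔preds=⊥  new=[-4,1]  stable
  step 2. node 1  ⊔preds=[-4,1]  new=[-2,3]  old=⊥  +wl: 0
  step 3. node 2  ⊔preds=⊥  new=[-1,4]  stable
  step 4. node 0  ⊔preds=[-2,3]  new=[-4,4]  old=[-4,1]  +wl: 1
  step 5. node 1  ⊔preds=[-4,4]  new=[-2,4]  old=[-2,3]  +wl: 0
  step 6. node 0  ⊔preds=[-2,4]  new=[-4,4]  stable

Least fixpoint reached:
  node 0: [-4,4]
  node 1: [-2,4]
  node 2: [-1,4]

yes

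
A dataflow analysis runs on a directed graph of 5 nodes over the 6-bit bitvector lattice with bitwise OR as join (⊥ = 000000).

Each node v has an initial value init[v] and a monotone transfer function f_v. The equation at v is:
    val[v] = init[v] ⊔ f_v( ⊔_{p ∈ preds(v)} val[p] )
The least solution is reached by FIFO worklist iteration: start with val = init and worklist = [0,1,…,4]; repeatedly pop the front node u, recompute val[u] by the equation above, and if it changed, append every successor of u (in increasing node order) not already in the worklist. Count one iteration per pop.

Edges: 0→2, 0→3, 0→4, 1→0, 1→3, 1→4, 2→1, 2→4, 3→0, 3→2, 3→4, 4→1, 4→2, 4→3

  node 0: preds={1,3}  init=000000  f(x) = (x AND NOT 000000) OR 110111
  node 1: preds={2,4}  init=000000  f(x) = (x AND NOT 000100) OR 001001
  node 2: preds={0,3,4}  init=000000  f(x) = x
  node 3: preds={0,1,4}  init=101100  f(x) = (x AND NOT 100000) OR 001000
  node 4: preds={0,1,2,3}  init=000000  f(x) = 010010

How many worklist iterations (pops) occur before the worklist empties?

Trace (11 dequeues):
  [1] u=0 | in 101100 | out 111111 | prev 000000 | push {}
  [2] u=1 | in 000000 | out 001001 | prev 000000 | push {0}
  [3] u=2 | in 111111 | out 111111 | prev 000000 | push {1}
  [4] u=3 | in 111111 | out 111111 | prev 101100 | push {2}
  [5] u=4 | in 111111 | out 010010 | prev 000000 | push {3}
  [6] u=0 | in 111111 | out 111111 | ==
  [7] u=1 | in 111111 | out 111011 | prev 001001 | push {0,4}
  [8] u=2 | in 111111 | out 111111 | ==
  [9] u=3 | in 111111 | out 111111 | ==
  [10] u=0 | in 111111 | out 111111 | ==
  [11] u=4 | in 111111 | out 010010 | ==

Converged values:
  [0] 111111
  [1] 111011
  [2] 111111
  [3] 111111
  [4] 010010

11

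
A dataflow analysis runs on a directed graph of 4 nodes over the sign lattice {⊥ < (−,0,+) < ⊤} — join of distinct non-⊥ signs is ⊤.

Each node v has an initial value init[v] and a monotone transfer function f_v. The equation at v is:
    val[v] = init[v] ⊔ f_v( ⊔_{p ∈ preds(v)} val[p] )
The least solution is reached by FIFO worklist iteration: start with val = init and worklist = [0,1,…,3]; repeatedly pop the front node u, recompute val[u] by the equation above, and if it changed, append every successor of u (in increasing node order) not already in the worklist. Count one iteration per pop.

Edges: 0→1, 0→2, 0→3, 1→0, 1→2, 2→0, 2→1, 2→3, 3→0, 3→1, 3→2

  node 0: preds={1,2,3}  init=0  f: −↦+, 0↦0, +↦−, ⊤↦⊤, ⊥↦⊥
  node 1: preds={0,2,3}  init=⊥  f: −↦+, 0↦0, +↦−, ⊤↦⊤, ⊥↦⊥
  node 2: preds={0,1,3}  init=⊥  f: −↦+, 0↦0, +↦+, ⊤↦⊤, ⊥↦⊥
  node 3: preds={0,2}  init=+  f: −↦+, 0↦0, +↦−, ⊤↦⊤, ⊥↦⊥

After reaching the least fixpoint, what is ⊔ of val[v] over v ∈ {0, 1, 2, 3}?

⊤

Worklist (7 pops):
  #1 pop 0: in=+ → ⊤ (was 0); enqueue []
  #2 pop 1: in=⊤ → ⊤ (was ⊥); enqueue [0]
  #3 pop 2: in=⊤ → ⊤ (was ⊥); enqueue [1]
  #4 pop 3: in=⊤ → ⊤ (was +); enqueue [2]
  #5 pop 0: in=⊤ → ⊤ (no change)
  #6 pop 1: in=⊤ → ⊤ (no change)
  #7 pop 2: in=⊤ → ⊤ (no change)

Fixpoint:
  val[0] = ⊤
  val[1] = ⊤
  val[2] = ⊤
  val[3] = ⊤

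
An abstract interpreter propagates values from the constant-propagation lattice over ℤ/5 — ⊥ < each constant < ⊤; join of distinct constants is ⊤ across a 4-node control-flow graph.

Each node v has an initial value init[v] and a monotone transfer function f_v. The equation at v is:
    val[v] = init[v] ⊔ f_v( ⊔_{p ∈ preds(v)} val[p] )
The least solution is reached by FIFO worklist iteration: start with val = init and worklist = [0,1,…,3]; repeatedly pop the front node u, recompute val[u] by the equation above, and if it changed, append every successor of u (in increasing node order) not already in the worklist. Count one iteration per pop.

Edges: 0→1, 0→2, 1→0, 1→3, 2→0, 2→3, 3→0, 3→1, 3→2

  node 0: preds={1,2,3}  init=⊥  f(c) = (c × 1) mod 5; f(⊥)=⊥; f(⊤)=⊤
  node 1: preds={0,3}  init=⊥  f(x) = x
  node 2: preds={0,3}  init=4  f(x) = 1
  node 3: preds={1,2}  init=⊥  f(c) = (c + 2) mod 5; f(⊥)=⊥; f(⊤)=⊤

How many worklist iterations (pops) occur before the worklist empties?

Worklist (9 pops):
  #1 pop 0: in=4 → 4 (was ⊥); enqueue []
  #2 pop 1: in=4 → 4 (was ⊥); enqueue [0]
  #3 pop 2: in=4 → ⊤ (was 4); enqueue []
  #4 pop 3: in=⊤ → ⊤ (was ⊥); enqueue [1,2]
  #5 pop 0: in=⊤ → ⊤ (was 4); enqueue []
  #6 pop 1: in=⊤ → ⊤ (was 4); enqueue [0,3]
  #7 pop 2: in=⊤ → ⊤ (no change)
  #8 pop 0: in=⊤ → ⊤ (no change)
  #9 pop 3: in=⊤ → ⊤ (no change)

Fixpoint:
  val[0] = ⊤
  val[1] = ⊤
  val[2] = ⊤
  val[3] = ⊤

9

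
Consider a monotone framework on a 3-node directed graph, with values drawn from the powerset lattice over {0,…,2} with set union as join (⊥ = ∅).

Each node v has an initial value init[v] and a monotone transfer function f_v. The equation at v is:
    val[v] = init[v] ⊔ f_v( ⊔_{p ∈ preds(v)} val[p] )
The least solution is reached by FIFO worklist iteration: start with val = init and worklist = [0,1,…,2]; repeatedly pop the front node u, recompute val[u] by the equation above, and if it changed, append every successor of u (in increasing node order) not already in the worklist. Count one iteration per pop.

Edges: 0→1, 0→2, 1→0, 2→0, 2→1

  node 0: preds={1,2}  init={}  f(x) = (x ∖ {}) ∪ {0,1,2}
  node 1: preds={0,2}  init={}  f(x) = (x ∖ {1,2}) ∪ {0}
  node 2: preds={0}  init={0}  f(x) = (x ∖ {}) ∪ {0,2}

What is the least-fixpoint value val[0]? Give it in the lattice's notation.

Iteration log — 5 steps:
  step 1. node 0  ⊔preds={0}  new={0,1,2}  old={}  +wl: 
  step 2. node 1  ⊔preds={0,1,2}  new={0}  old={}  +wl: 0
  step 3. node 2  ⊔preds={0,1,2}  new={0,1,2}  old={0}  +wl: 1
  step 4. node 0  ⊔preds={0,1,2}  new={0,1,2}  stable
  step 5. node 1  ⊔preds={0,1,2}  new={0}  stable

Least fixpoint reached:
  node 0: {0,1,2}
  node 1: {0}
  node 2: {0,1,2}

{0,1,2}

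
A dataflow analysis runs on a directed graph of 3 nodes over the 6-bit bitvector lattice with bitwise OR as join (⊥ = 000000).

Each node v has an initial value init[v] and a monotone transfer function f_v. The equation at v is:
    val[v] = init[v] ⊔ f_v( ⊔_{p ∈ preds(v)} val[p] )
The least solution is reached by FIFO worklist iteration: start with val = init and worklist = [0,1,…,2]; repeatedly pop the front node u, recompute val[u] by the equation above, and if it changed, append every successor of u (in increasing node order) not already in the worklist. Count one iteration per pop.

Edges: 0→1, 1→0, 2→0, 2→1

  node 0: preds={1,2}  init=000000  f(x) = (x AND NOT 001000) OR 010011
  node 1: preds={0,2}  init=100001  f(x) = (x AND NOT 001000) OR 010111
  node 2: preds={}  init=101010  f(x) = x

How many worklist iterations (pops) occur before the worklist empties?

Iteration log — 5 steps:
  step 1. node 0  ⊔preds=101011  new=110011  old=000000  +wl: 
  step 2. node 1  ⊔preds=111011  new=110111  old=100001  +wl: 0
  step 3. node 2  ⊔preds=000000  new=101010  stable
  step 4. node 0  ⊔preds=111111  new=110111  old=110011  +wl: 1
  step 5. node 1  ⊔preds=111111  new=110111  stable

Least fixpoint reached:
  node 0: 110111
  node 1: 110111
  node 2: 101010

5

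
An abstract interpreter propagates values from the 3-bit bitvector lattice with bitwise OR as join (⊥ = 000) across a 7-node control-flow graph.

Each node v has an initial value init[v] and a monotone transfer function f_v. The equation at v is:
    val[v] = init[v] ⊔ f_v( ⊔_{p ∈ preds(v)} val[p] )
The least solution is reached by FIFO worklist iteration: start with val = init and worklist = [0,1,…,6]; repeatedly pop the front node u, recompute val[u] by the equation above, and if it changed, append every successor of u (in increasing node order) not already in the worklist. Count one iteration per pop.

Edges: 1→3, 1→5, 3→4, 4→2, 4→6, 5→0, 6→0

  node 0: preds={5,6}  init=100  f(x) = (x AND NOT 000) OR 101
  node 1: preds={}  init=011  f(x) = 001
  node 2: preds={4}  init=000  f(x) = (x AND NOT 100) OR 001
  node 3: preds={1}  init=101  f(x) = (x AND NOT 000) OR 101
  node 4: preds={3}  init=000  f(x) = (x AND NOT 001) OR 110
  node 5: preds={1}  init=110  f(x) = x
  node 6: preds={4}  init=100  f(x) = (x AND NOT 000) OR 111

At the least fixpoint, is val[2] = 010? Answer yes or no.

Iteration log — 9 steps:
  step 1. node 0  ⊔preds=110  new=111  old=100  +wl: 
  step 2. node 1  ⊔preds=000  new=011  stable
  step 3. node 2  ⊔preds=000  new=001  old=000  +wl: 
  step 4. node 3  ⊔preds=011  new=111  old=101  +wl: 
  step 5. node 4  ⊔preds=111  new=110  old=000  +wl: 2
  step 6. node 5  ⊔preds=011  new=111  old=110  +wl: 0
  step 7. node 6  ⊔preds=110  new=111  old=100  +wl: 
  step 8. node 2  ⊔preds=110  new=011  old=001  +wl: 
  step 9. node 0  ⊔preds=111  new=111  stable

Least fixpoint reached:
  node 0: 111
  node 1: 011
  node 2: 011
  node 3: 111
  node 4: 110
  node 5: 111
  node 6: 111

no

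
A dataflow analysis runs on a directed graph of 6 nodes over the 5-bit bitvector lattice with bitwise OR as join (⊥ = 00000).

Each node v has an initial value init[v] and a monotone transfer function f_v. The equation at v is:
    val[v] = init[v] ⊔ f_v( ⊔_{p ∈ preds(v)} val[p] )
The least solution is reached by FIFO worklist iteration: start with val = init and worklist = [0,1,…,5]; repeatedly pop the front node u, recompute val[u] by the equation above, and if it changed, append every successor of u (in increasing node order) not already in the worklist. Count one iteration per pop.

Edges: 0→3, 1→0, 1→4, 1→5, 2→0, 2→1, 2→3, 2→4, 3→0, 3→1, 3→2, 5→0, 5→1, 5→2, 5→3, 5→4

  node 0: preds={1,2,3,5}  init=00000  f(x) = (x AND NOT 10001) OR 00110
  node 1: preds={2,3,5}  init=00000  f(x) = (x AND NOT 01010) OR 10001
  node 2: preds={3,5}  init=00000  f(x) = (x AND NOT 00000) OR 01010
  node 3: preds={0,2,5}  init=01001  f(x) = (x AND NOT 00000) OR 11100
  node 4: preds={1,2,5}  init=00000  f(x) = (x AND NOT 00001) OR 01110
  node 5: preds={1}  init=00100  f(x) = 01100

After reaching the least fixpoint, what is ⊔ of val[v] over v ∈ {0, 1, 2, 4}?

Iteration log — 13 steps:
  step 1. node 0  ⊔preds=01101  new=01110  old=00000  +wl: 
  step 2. node 1  ⊔preds=01101  new=10101  old=00000  +wl: 0
  step 3. node 2  ⊔preds=01101  new=01111  old=00000  +wl: 1
  step 4. node 3  ⊔preds=01111  new=11111  old=01001  +wl: 2
  step 5. node 4  ⊔preds=11111  new=11110  old=00000  +wl: 
  step 6. node 5  ⊔preds=10101  new=01100  old=00100  +wl: 3,4
  step 7. node 0  ⊔preds=11111  new=01110  stable
  step 8. node 1  ⊔preds=11111  new=10101  stable
  step 9. node 2  ⊔preds=11111  new=11111  old=01111  +wl: 0,1
  step 10. node 3  ⊔preds=11111  new=11111  stable
  step 11. node 4  ⊔preds=11111  new=11110  stable
  step 12. node 0  ⊔preds=11111  new=01110  stable
  step 13. node 1  ⊔preds=11111  new=10101  stable

Least fixpoint reached:
  node 0: 01110
  node 1: 10101
  node 2: 11111
  node 3: 11111
  node 4: 11110
  node 5: 01100

11111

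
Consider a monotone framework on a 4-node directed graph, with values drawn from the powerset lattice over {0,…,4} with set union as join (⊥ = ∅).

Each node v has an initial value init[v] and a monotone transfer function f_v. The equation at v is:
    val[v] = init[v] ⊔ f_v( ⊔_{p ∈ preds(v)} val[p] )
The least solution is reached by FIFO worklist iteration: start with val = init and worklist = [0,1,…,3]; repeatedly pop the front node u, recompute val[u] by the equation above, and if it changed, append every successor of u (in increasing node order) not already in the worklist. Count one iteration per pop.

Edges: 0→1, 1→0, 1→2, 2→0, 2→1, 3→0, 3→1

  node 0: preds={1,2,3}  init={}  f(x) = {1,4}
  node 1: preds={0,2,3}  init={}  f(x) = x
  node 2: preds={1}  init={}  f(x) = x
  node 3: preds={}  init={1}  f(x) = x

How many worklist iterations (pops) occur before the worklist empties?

Worklist (6 pops):
  #1 pop 0: in={1} → {1,4} (was {}); enqueue []
  #2 pop 1: in={1,4} → {1,4} (was {}); enqueue [0]
  #3 pop 2: in={1,4} → {1,4} (was {}); enqueue [1]
  #4 pop 3: in={} → {1} (no change)
  #5 pop 0: in={1,4} → {1,4} (no change)
  #6 pop 1: in={1,4} → {1,4} (no change)

Fixpoint:
  val[0] = {1,4}
  val[1] = {1,4}
  val[2] = {1,4}
  val[3] = {1}

6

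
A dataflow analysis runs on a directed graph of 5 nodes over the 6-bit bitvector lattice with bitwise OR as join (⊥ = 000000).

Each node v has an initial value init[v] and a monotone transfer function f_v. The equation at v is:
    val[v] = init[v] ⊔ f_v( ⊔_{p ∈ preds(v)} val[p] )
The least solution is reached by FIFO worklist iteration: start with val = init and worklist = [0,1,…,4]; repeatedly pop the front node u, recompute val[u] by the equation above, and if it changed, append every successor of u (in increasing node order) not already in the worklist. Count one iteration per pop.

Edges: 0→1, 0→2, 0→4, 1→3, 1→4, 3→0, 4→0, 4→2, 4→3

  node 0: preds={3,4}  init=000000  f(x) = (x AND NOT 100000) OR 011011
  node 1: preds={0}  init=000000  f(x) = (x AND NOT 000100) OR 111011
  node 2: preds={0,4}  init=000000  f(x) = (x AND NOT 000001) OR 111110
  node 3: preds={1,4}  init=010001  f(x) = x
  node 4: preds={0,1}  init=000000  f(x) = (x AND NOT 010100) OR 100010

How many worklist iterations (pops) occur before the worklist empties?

8

Worklist (8 pops):
  #1 pop 0: in=010001 → 011011 (was 000000); enqueue []
  #2 pop 1: in=011011 → 111011 (was 000000); enqueue []
  #3 pop 2: in=011011 → 111110 (was 000000); enqueue []
  #4 pop 3: in=111011 → 111011 (was 010001); enqueue [0]
  #5 pop 4: in=111011 → 101011 (was 000000); enqueue [2,3]
  #6 pop 0: in=111011 → 011011 (no change)
  #7 pop 2: in=111011 → 111110 (no change)
  #8 pop 3: in=111011 → 111011 (no change)

Fixpoint:
  val[0] = 011011
  val[1] = 111011
  val[2] = 111110
  val[3] = 111011
  val[4] = 101011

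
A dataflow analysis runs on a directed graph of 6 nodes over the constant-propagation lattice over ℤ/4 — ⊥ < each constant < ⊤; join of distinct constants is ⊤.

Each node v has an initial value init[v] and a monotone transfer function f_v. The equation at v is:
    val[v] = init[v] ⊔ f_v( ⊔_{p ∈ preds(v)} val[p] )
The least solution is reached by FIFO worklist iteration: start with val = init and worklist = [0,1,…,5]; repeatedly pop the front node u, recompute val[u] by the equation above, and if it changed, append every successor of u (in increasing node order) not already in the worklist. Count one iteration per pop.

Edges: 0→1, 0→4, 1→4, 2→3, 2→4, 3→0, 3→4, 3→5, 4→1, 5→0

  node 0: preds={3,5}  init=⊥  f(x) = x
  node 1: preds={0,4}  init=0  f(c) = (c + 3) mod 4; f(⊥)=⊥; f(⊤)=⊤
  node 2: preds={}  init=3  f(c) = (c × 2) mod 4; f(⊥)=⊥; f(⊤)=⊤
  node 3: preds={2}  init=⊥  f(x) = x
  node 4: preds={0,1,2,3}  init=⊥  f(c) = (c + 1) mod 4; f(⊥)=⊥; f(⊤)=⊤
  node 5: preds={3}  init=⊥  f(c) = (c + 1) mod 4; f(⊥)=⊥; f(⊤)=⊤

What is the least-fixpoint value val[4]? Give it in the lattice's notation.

Trace (9 dequeues):
  [1] u=0 | in ⊥ | out ⊥ | ==
  [2] u=1 | in ⊥ | out 0 | ==
  [3] u=2 | in ⊥ | out 3 | ==
  [4] u=3 | in 3 | out 3 | prev ⊥ | push {0}
  [5] u=4 | in ⊤ | out ⊤ | prev ⊥ | push {1}
  [6] u=5 | in 3 | out 0 | prev ⊥ | push {}
  [7] u=0 | in ⊤ | out ⊤ | prev ⊥ | push {4}
  [8] u=1 | in ⊤ | out ⊤ | prev 0 | push {}
  [9] u=4 | in ⊤ | out ⊤ | ==

Converged values:
  [0] ⊤
  [1] ⊤
  [2] 3
  [3] 3
  [4] ⊤
  [5] 0

⊤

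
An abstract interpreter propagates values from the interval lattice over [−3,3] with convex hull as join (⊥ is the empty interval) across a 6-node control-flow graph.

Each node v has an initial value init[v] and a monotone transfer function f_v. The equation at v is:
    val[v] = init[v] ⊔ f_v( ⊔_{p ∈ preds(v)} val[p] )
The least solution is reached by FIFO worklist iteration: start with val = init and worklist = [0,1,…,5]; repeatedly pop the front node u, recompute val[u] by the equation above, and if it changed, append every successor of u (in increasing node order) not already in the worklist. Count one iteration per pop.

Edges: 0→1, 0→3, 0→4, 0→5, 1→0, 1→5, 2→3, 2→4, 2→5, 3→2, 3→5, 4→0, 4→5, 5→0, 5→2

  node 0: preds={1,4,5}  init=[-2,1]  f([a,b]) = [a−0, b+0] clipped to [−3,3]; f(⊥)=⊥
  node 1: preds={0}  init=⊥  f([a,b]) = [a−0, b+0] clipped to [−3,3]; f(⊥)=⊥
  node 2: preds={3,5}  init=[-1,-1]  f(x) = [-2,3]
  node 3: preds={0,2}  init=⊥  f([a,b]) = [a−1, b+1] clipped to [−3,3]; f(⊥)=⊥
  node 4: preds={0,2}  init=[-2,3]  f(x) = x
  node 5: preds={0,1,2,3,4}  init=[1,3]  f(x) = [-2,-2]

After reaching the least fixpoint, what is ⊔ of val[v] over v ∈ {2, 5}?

Trace (8 dequeues):
  [1] u=0 | in [-2,3] | out [-2,3] | prev [-2,1] | push {}
  [2] u=1 | in [-2,3] | out [-2,3] | prev ⊥ | push {0}
  [3] u=2 | in [1,3] | out [-2,3] | prev [-1,-1] | push {}
  [4] u=3 | in [-2,3] | out [-3,3] | prev ⊥ | push {2}
  [5] u=4 | in [-2,3] | out [-2,3] | ==
  [6] u=5 | in [-3,3] | out [-2,3] | prev [1,3] | push {}
  [7] u=0 | in [-2,3] | out [-2,3] | ==
  [8] u=2 | in [-3,3] | out [-2,3] | ==

Converged values:
  [0] [-2,3]
  [1] [-2,3]
  [2] [-2,3]
  [3] [-3,3]
  [4] [-2,3]
  [5] [-2,3]

[-2,3]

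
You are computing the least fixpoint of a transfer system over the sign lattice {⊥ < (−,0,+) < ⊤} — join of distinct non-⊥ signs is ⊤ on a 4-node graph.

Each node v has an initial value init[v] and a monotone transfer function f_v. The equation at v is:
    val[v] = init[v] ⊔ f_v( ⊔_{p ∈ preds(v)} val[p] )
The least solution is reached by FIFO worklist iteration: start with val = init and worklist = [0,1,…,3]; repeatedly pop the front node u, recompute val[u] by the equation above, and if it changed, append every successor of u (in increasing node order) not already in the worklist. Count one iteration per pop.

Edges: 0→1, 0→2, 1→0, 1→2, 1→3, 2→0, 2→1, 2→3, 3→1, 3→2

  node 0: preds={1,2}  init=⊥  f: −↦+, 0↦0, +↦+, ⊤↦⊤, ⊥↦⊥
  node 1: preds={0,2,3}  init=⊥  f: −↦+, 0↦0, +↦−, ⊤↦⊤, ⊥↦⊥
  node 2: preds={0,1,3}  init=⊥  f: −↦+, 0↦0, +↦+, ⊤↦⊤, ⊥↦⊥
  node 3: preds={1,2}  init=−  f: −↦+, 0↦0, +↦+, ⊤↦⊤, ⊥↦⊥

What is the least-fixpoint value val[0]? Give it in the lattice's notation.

⊤

Worklist (9 pops):
  #1 pop 0: in=⊥ → ⊥ (no change)
  #2 pop 1: in=− → + (was ⊥); enqueue [0]
  #3 pop 2: in=⊤ → ⊤ (was ⊥); enqueue [1]
  #4 pop 3: in=⊤ → ⊤ (was −); enqueue [2]
  #5 pop 0: in=⊤ → ⊤ (was ⊥); enqueue []
  #6 pop 1: in=⊤ → ⊤ (was +); enqueue [0,3]
  #7 pop 2: in=⊤ → ⊤ (no change)
  #8 pop 0: in=⊤ → ⊤ (no change)
  #9 pop 3: in=⊤ → ⊤ (no change)

Fixpoint:
  val[0] = ⊤
  val[1] = ⊤
  val[2] = ⊤
  val[3] = ⊤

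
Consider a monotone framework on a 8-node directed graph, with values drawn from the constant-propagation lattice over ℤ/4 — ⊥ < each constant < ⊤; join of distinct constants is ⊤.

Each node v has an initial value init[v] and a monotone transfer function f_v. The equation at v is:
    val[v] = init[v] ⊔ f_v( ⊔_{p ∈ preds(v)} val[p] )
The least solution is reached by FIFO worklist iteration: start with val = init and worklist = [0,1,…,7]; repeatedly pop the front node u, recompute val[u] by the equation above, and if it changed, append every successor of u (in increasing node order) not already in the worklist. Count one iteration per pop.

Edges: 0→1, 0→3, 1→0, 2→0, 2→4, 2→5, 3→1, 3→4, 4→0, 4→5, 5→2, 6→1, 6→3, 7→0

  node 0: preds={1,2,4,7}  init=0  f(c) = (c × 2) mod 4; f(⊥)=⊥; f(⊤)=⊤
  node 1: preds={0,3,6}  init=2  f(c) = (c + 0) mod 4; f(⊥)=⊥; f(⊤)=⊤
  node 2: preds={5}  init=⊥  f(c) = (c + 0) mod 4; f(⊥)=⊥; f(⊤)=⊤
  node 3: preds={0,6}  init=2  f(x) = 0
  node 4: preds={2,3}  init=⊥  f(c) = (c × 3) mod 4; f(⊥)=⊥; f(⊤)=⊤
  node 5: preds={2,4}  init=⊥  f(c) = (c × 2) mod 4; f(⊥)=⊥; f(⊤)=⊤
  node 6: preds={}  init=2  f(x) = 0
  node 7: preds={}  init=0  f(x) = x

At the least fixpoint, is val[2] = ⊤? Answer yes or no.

Worklist (15 pops):
  #1 pop 0: in=⊤ → ⊤ (was 0); enqueue []
  #2 pop 1: in=⊤ → ⊤ (was 2); enqueue [0]
  #3 pop 2: in=⊥ → ⊥ (no change)
  #4 pop 3: in=⊤ → ⊤ (was 2); enqueue [1]
  #5 pop 4: in=⊤ → ⊤ (was ⊥); enqueue []
  #6 pop 5: in=⊤ → ⊤ (was ⊥); enqueue [2]
  #7 pop 6: in=⊥ → ⊤ (was 2); enqueue [3]
  #8 pop 7: in=⊥ → 0 (no change)
  #9 pop 0: in=⊤ → ⊤ (no change)
  #10 pop 1: in=⊤ → ⊤ (no change)
  #11 pop 2: in=⊤ → ⊤ (was ⊥); enqueue [0,4,5]
  #12 pop 3: in=⊤ → ⊤ (no change)
  #13 pop 0: in=⊤ → ⊤ (no change)
  #14 pop 4: in=⊤ → ⊤ (no change)
  #15 pop 5: in=⊤ → ⊤ (no change)

Fixpoint:
  val[0] = ⊤
  val[1] = ⊤
  val[2] = ⊤
  val[3] = ⊤
  val[4] = ⊤
  val[5] = ⊤
  val[6] = ⊤
  val[7] = 0

yes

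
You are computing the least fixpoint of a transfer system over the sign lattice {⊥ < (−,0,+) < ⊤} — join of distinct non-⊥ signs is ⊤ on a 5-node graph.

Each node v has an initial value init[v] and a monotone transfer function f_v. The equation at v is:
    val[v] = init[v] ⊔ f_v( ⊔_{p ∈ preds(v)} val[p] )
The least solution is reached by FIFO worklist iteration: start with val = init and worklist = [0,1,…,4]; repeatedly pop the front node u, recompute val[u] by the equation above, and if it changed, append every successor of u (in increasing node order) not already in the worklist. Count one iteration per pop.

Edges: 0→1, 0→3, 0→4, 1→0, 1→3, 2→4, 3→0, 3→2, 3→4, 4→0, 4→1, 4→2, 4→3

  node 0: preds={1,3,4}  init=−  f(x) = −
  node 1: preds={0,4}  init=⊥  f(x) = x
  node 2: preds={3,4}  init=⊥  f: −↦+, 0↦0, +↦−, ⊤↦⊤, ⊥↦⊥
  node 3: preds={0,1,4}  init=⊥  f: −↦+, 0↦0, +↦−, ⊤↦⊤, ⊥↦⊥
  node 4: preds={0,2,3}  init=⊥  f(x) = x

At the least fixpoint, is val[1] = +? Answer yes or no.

Worklist (12 pops):
  #1 pop 0: in=⊥ → − (no change)
  #2 pop 1: in=− → − (was ⊥); enqueue [0]
  #3 pop 2: in=⊥ → ⊥ (no change)
  #4 pop 3: in=− → + (was ⊥); enqueue [2]
  #5 pop 4: in=⊤ → ⊤ (was ⊥); enqueue [1,3]
  #6 pop 0: in=⊤ → − (no change)
  #7 pop 2: in=⊤ → ⊤ (was ⊥); enqueue [4]
  #8 pop 1: in=⊤ → ⊤ (was −); enqueue [0]
  #9 pop 3: in=⊤ → ⊤ (was +); enqueue [2]
  #10 pop 4: in=⊤ → ⊤ (no change)
  #11 pop 0: in=⊤ → − (no change)
  #12 pop 2: in=⊤ → ⊤ (no change)

Fixpoint:
  val[0] = −
  val[1] = ⊤
  val[2] = ⊤
  val[3] = ⊤
  val[4] = ⊤

no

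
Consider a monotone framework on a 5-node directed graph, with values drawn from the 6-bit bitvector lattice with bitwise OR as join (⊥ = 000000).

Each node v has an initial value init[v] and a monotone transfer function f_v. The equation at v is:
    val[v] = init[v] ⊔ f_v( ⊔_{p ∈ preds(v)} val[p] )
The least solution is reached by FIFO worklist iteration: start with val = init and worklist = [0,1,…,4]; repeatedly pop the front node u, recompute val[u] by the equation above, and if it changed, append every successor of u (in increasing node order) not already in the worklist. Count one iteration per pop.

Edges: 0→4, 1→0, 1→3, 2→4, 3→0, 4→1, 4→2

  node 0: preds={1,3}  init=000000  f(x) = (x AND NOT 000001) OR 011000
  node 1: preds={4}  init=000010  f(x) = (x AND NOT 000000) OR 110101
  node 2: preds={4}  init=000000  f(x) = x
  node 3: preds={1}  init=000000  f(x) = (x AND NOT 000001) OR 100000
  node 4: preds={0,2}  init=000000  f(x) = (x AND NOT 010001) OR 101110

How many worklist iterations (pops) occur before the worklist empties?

12

Trace (12 dequeues):
  [1] u=0 | in 000010 | out 011010 | prev 000000 | push {}
  [2] u=1 | in 000000 | out 110111 | prev 000010 | push {0}
  [3] u=2 | in 000000 | out 000000 | ==
  [4] u=3 | in 110111 | out 110110 | prev 000000 | push {}
  [5] u=4 | in 011010 | out 101110 | prev 000000 | push {1,2}
  [6] u=0 | in 110111 | out 111110 | prev 011010 | push {4}
  [7] u=1 | in 101110 | out 111111 | prev 110111 | push {0,3}
  [8] u=2 | in 101110 | out 101110 | prev 000000 | push {}
  [9] u=4 | in 111110 | out 101110 | ==
  [10] u=0 | in 111111 | out 111110 | ==
  [11] u=3 | in 111111 | out 111110 | prev 110110 | push {0}
  [12] u=0 | in 111111 | out 111110 | ==

Converged values:
  [0] 111110
  [1] 111111
  [2] 101110
  [3] 111110
  [4] 101110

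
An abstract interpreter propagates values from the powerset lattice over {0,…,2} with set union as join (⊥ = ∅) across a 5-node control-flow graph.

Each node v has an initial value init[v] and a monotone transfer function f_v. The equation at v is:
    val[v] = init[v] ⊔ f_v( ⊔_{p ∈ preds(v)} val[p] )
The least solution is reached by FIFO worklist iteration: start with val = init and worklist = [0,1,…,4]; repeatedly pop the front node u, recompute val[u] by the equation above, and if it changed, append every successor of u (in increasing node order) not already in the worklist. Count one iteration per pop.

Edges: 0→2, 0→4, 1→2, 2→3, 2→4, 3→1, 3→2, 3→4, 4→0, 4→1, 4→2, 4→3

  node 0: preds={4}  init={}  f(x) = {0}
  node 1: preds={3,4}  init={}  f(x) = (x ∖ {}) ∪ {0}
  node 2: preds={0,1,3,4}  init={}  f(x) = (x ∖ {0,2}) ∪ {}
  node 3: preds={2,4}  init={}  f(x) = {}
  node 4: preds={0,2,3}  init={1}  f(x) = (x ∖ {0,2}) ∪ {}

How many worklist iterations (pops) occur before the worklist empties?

Trace (5 dequeues):
  [1] u=0 | in {1} | out {0} | prev {} | push {}
  [2] u=1 | in {1} | out {0,1} | prev {} | push {}
  [3] u=2 | in {0,1} | out {1} | prev {} | push {}
  [4] u=3 | in {1} | out {} | ==
  [5] u=4 | in {0,1} | out {1} | ==

Converged values:
  [0] {0}
  [1] {0,1}
  [2] {1}
  [3] {}
  [4] {1}

5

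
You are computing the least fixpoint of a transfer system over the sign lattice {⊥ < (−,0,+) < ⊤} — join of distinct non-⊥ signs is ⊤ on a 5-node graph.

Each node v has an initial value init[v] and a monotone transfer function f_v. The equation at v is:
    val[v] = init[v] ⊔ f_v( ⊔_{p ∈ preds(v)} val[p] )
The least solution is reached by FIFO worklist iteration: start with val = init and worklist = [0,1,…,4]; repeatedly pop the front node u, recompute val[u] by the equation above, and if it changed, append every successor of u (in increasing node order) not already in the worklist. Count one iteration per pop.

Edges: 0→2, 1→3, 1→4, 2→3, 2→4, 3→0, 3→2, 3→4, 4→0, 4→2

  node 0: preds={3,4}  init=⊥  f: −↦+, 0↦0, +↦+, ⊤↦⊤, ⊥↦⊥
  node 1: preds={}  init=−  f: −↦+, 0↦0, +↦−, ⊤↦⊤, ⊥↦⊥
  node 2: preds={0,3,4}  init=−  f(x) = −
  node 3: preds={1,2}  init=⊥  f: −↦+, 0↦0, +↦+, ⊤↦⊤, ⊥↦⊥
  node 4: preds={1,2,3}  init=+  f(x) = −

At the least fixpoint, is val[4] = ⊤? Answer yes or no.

Trace (7 dequeues):
  [1] u=0 | in + | out + | prev ⊥ | push {}
  [2] u=1 | in ⊥ | out − | ==
  [3] u=2 | in + | out − | ==
  [4] u=3 | in − | out + | prev ⊥ | push {0,2}
  [5] u=4 | in ⊤ | out ⊤ | prev + | push {}
  [6] u=0 | in ⊤ | out ⊤ | prev + | push {}
  [7] u=2 | in ⊤ | out − | ==

Converged values:
  [0] ⊤
  [1] −
  [2] −
  [3] +
  [4] ⊤

yes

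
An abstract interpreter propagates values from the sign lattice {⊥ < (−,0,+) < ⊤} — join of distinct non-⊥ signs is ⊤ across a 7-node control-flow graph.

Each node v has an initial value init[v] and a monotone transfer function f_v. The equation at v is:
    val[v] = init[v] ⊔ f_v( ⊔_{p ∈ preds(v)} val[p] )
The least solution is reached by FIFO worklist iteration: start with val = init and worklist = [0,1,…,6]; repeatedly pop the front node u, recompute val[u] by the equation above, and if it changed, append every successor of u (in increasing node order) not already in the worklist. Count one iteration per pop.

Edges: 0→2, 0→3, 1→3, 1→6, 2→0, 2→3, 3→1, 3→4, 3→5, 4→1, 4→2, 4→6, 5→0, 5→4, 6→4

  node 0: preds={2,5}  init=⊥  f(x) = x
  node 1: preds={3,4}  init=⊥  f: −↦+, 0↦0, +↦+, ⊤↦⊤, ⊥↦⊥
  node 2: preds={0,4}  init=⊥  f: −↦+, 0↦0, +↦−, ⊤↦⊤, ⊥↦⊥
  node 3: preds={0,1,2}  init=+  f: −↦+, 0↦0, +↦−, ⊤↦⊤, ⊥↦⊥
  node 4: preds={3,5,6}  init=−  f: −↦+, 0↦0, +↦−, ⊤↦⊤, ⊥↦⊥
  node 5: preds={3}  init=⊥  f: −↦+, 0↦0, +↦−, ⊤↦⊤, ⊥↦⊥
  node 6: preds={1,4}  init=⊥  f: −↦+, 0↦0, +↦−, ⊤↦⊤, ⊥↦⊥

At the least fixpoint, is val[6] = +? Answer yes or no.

Iteration log — 13 steps:
  step 1. node 0  ⊔preds=⊥  new=⊥  stable
  step 2. node 1  ⊔preds=⊤  new=⊤  old=⊥  +wl: 
  step 3. node 2  ⊔preds=−  new=+  old=⊥  +wl: 0
  step 4. node 3  ⊔preds=⊤  new=⊤  old=+  +wl: 1
  step 5. node 4  ⊔preds=⊤  new=⊤  old=−  +wl: 2
  step 6. node 5  ⊔preds=⊤  new=⊤  old=⊥  +wl: 4
  step 7. node 6  ⊔preds=⊤  new=⊤  old=⊥  +wl: 
  step 8. node 0  ⊔preds=⊤  new=⊤  old=⊥  +wl: 3
  step 9. node 1  ⊔preds=⊤  new=⊤  stable
  step 10. node 2  ⊔preds=⊤  new=⊤  old=+  +wl: 0
  step 11. node 4  ⊔preds=⊤  new=⊤  stable
  step 12. node 3  ⊔preds=⊤  new=⊤  stable
  step 13. node 0  ⊔preds=⊤  new=⊤  stable

Least fixpoint reached:
  node 0: ⊤
  node 1: ⊤
  node 2: ⊤
  node 3: ⊤
  node 4: ⊤
  node 5: ⊤
  node 6: ⊤

no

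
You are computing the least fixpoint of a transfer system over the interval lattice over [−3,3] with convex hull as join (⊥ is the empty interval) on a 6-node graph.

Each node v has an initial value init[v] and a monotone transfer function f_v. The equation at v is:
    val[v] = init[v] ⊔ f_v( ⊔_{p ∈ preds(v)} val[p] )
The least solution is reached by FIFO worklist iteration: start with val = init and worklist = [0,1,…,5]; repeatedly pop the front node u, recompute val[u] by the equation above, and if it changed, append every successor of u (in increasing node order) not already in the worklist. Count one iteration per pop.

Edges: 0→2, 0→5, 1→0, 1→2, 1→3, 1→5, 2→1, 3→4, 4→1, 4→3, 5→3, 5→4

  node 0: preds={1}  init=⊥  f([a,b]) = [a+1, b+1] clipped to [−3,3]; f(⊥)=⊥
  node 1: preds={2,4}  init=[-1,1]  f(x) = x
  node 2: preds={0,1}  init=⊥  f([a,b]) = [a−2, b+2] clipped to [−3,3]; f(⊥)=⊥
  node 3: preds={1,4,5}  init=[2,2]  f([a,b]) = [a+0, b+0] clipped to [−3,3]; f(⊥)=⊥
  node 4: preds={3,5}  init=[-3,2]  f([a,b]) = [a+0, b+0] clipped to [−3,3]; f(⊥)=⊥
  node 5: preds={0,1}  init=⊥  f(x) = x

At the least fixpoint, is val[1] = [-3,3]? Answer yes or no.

yes

Iteration log — 16 steps:
  step 1. node 0  ⊔preds=[-1,1]  new=[0,2]  old=⊥  +wl: 
  step 2. node 1  ⊔preds=[-3,2]  new=[-3,2]  old=[-1,1]  +wl: 0
  step 3. node 2  ⊔preds=[-3,2]  new=[-3,3]  old=⊥  +wl: 1
  step 4. node 3  ⊔preds=[-3,2]  new=[-3,2]  old=[2,2]  +wl: 
  step 5. node 4  ⊔preds=[-3,2]  new=[-3,2]  stable
  step 6. node 5  ⊔preds=[-3,2]  new=[-3,2]  old=⊥  +wl: 3,4
  step 7. node 0  ⊔preds=[-3,2]  new=[-2,3]  old=[0,2]  +wl: 2,5
  step 8. node 1  ⊔preds=[-3,3]  new=[-3,3]  old=[-3,2]  +wl: 0
  step 9. node 3  ⊔preds=[-3,3]  new=[-3,3]  old=[-3,2]  +wl: 
  step 10. node 4  ⊔preds=[-3,3]  new=[-3,3]  old=[-3,2]  +wl: 1,3
  step 11. node 2  ⊔preds=[-3,3]  new=[-3,3]  stable
  step 12. node 5  ⊔preds=[-3,3]  new=[-3,3]  old=[-3,2]  +wl: 4
  step 13. node 0  ⊔preds=[-3,3]  new=[-2,3]  stable
  step 14. node 1  ⊔preds=[-3,3]  new=[-3,3]  stable
  step 15. node 3  ⊔preds=[-3,3]  new=[-3,3]  stable
  step 16. node 4  ⊔preds=[-3,3]  new=[-3,3]  stable

Least fixpoint reached:
  node 0: [-2,3]
  node 1: [-3,3]
  node 2: [-3,3]
  node 3: [-3,3]
  node 4: [-3,3]
  node 5: [-3,3]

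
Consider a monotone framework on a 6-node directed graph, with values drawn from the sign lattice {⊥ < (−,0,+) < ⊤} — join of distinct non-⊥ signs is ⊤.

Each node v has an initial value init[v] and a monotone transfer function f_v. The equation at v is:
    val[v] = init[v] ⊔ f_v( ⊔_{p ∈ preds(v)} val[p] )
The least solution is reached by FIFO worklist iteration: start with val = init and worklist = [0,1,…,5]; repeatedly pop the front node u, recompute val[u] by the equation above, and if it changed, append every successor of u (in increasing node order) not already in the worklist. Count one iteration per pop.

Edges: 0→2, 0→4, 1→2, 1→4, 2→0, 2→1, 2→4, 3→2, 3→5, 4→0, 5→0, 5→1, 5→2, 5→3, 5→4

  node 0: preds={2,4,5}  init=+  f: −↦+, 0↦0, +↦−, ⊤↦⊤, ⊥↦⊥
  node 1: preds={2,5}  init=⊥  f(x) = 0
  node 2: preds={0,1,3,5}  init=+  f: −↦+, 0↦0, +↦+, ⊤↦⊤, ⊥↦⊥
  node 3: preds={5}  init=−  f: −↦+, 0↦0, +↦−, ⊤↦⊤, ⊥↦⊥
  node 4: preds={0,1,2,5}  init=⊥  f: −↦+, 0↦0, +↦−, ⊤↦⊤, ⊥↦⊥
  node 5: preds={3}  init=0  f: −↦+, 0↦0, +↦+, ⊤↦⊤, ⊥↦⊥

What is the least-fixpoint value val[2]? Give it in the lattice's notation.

Worklist (11 pops):
  #1 pop 0: in=⊤ → ⊤ (was +); enqueue []
  #2 pop 1: in=⊤ → 0 (was ⊥); enqueue []
  #3 pop 2: in=⊤ → ⊤ (was +); enqueue [0,1]
  #4 pop 3: in=0 → ⊤ (was −); enqueue [2]
  #5 pop 4: in=⊤ → ⊤ (was ⊥); enqueue []
  #6 pop 5: in=⊤ → ⊤ (was 0); enqueue [3,4]
  #7 pop 0: in=⊤ → ⊤ (no change)
  #8 pop 1: in=⊤ → 0 (no change)
  #9 pop 2: in=⊤ → ⊤ (no change)
  #10 pop 3: in=⊤ → ⊤ (no change)
  #11 pop 4: in=⊤ → ⊤ (no change)

Fixpoint:
  val[0] = ⊤
  val[1] = 0
  val[2] = ⊤
  val[3] = ⊤
  val[4] = ⊤
  val[5] = ⊤

⊤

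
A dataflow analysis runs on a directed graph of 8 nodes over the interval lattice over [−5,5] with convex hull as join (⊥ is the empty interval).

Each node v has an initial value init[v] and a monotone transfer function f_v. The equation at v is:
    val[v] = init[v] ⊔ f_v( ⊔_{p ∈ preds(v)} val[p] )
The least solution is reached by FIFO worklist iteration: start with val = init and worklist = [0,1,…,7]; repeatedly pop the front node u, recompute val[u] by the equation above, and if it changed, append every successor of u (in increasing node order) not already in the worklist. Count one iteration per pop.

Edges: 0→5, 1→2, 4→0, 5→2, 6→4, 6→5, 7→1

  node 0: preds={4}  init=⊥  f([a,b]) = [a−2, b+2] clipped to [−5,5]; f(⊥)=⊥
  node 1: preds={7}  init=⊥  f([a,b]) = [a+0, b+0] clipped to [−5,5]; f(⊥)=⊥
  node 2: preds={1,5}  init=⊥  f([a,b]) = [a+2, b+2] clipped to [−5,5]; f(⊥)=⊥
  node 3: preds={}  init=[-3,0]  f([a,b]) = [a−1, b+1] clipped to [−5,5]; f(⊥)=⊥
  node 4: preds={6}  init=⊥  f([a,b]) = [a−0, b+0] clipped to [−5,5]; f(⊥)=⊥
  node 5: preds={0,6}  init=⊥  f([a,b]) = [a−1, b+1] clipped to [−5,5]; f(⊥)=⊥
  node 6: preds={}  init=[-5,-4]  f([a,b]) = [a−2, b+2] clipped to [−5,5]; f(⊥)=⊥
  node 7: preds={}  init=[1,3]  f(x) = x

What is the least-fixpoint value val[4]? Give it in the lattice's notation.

Trace (12 dequeues):
  [1] u=0 | in ⊥ | out ⊥ | ==
  [2] u=1 | in [1,3] | out [1,3] | prev ⊥ | push {}
  [3] u=2 | in [1,3] | out [3,5] | prev ⊥ | push {}
  [4] u=3 | in ⊥ | out [-3,0] | ==
  [5] u=4 | in [-5,-4] | out [-5,-4] | prev ⊥ | push {0}
  [6] u=5 | in [-5,-4] | out [-5,-3] | prev ⊥ | push {2}
  [7] u=6 | in ⊥ | out [-5,-4] | ==
  [8] u=7 | in ⊥ | out [1,3] | ==
  [9] u=0 | in [-5,-4] | out [-5,-2] | prev ⊥ | push {5}
  [10] u=2 | in [-5,3] | out [-3,5] | prev [3,5] | push {}
  [11] u=5 | in [-5,-2] | out [-5,-1] | prev [-5,-3] | push {2}
  [12] u=2 | in [-5,3] | out [-3,5] | ==

Converged values:
  [0] [-5,-2]
  [1] [1,3]
  [2] [-3,5]
  [3] [-3,0]
  [4] [-5,-4]
  [5] [-5,-1]
  [6] [-5,-4]
  [7] [1,3]

[-5,-4]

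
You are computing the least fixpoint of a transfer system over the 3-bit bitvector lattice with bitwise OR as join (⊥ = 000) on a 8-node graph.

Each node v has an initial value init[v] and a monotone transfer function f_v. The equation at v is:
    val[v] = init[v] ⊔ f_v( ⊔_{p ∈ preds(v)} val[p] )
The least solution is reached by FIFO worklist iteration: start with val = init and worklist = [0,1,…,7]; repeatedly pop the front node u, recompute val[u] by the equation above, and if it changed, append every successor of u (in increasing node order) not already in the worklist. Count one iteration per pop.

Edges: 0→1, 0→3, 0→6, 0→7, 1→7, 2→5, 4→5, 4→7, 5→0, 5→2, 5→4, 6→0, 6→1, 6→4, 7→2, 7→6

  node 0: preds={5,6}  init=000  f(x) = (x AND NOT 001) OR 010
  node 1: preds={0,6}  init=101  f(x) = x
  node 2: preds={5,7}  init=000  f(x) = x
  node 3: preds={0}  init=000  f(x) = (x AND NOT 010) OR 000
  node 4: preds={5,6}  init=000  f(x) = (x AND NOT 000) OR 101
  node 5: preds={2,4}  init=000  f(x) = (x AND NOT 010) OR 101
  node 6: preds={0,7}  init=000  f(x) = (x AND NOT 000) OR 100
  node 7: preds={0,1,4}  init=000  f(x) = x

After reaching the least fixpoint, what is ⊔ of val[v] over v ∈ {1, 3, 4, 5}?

Trace (19 dequeues):
  [1] u=0 | in 000 | out 010 | prev 000 | push {}
  [2] u=1 | in 010 | out 111 | prev 101 | push {}
  [3] u=2 | in 000 | out 000 | ==
  [4] u=3 | in 010 | out 000 | ==
  [5] u=4 | in 000 | out 101 | prev 000 | push {}
  [6] u=5 | in 101 | out 101 | prev 000 | push {0,2,4}
  [7] u=6 | in 010 | out 110 | prev 000 | push {1}
  [8] u=7 | in 111 | out 111 | prev 000 | push {6}
  [9] u=0 | in 111 | out 110 | prev 010 | push {3,7}
  [10] u=2 | in 111 | out 111 | prev 000 | push {5}
  [11] u=4 | in 111 | out 111 | prev 101 | push {}
  [12] u=1 | in 110 | out 111 | ==
  [13] u=6 | in 111 | out 111 | prev 110 | push {0,1,4}
  [14] u=3 | in 110 | out 100 | prev 000 | push {}
  [15] u=7 | in 111 | out 111 | ==
  [16] u=5 | in 111 | out 101 | ==
  [17] u=0 | in 111 | out 110 | ==
  [18] u=1 | in 111 | out 111 | ==
  [19] u=4 | in 111 | out 111 | ==

Converged values:
  [0] 110
  [1] 111
  [2] 111
  [3] 100
  [4] 111
  [5] 101
  [6] 111
  [7] 111

111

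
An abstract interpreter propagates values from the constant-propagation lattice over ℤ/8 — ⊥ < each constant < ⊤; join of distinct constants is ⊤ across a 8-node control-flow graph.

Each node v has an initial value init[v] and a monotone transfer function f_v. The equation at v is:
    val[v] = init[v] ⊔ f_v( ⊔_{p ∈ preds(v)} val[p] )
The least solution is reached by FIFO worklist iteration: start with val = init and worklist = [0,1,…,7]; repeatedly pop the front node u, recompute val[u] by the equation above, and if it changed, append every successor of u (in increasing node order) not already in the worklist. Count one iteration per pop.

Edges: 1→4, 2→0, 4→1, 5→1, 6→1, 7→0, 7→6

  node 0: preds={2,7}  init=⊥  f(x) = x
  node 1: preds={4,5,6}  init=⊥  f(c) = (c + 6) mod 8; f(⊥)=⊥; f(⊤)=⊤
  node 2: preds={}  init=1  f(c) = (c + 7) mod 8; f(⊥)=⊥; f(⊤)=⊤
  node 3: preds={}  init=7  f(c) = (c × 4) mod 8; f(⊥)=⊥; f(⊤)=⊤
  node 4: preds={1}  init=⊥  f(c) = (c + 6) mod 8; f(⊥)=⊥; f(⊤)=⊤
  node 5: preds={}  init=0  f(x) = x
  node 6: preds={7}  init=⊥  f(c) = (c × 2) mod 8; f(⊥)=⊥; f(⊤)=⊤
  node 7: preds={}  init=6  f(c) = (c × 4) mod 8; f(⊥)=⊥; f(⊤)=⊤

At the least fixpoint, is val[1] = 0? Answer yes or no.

no

Worklist (11 pops):
  #1 pop 0: in=⊤ → ⊤ (was ⊥); enqueue []
  #2 pop 1: in=0 → 6 (was ⊥); enqueue []
  #3 pop 2: in=⊥ → 1 (no change)
  #4 pop 3: in=⊥ → 7 (no change)
  #5 pop 4: in=6 → 4 (was ⊥); enqueue [1]
  #6 pop 5: in=⊥ → 0 (no change)
  #7 pop 6: in=6 → 4 (was ⊥); enqueue []
  #8 pop 7: in=⊥ → 6 (no change)
  #9 pop 1: in=⊤ → ⊤ (was 6); enqueue [4]
  #10 pop 4: in=⊤ → ⊤ (was 4); enqueue [1]
  #11 pop 1: in=⊤ → ⊤ (no change)

Fixpoint:
  val[0] = ⊤
  val[1] = ⊤
  val[2] = 1
  val[3] = 7
  val[4] = ⊤
  val[5] = 0
  val[6] = 4
  val[7] = 6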